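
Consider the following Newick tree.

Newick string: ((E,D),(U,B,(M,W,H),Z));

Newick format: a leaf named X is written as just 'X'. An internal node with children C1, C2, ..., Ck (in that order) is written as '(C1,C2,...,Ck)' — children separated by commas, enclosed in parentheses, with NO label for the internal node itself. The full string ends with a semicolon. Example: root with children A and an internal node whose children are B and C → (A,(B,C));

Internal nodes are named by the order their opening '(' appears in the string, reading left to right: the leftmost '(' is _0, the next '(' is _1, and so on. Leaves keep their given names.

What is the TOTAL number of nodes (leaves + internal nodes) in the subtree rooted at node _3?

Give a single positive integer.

Answer: 4

Derivation:
Newick: ((E,D),(U,B,(M,W,H),Z));
Locate _3: it is the '(' at position 12 (the 4th '(' reading left to right).
Query: subtree rooted at _3
_3: subtree_size = 1 + 3
  M: subtree_size = 1 + 0
  W: subtree_size = 1 + 0
  H: subtree_size = 1 + 0
Total subtree size of _3: 4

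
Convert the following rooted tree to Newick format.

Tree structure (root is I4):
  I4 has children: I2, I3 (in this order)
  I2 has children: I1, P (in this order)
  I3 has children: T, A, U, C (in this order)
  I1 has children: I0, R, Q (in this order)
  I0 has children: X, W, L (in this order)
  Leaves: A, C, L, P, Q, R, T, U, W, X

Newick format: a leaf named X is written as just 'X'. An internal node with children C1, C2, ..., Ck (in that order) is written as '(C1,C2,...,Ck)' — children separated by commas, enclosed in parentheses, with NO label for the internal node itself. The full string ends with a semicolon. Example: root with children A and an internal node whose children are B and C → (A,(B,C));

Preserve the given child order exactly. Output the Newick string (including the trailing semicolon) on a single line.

Answer: ((((X,W,L),R,Q),P),(T,A,U,C));

Derivation:
internal I4 with children ['I2', 'I3']
  internal I2 with children ['I1', 'P']
    internal I1 with children ['I0', 'R', 'Q']
      internal I0 with children ['X', 'W', 'L']
        leaf 'X' → 'X'
        leaf 'W' → 'W'
        leaf 'L' → 'L'
      → '(X,W,L)'
      leaf 'R' → 'R'
      leaf 'Q' → 'Q'
    → '((X,W,L),R,Q)'
    leaf 'P' → 'P'
  → '(((X,W,L),R,Q),P)'
  internal I3 with children ['T', 'A', 'U', 'C']
    leaf 'T' → 'T'
    leaf 'A' → 'A'
    leaf 'U' → 'U'
    leaf 'C' → 'C'
  → '(T,A,U,C)'
→ '((((X,W,L),R,Q),P),(T,A,U,C))'
Final: ((((X,W,L),R,Q),P),(T,A,U,C));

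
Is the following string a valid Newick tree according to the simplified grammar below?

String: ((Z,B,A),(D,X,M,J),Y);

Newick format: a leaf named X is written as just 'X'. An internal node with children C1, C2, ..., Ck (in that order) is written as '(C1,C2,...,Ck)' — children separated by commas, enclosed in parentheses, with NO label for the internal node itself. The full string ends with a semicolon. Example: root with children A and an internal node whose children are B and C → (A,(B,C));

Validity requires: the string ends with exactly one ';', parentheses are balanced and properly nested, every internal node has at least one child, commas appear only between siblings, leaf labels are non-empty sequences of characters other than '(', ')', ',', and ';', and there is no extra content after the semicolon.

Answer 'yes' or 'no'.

Answer: yes

Derivation:
Input: ((Z,B,A),(D,X,M,J),Y);
Paren balance: 3 '(' vs 3 ')' OK
Ends with single ';': True
Full parse: OK
Valid: True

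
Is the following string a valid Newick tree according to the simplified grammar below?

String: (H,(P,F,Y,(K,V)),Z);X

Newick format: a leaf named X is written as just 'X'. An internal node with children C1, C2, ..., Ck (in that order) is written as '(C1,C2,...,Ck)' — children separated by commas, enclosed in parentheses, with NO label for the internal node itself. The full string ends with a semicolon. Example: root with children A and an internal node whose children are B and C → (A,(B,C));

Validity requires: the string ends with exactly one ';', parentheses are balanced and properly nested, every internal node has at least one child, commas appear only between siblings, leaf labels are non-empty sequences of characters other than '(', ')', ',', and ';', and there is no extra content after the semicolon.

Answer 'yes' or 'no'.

Input: (H,(P,F,Y,(K,V)),Z);X
Paren balance: 3 '(' vs 3 ')' OK
Ends with single ';': False
Full parse: FAILS (must end with ;)
Valid: False

Answer: no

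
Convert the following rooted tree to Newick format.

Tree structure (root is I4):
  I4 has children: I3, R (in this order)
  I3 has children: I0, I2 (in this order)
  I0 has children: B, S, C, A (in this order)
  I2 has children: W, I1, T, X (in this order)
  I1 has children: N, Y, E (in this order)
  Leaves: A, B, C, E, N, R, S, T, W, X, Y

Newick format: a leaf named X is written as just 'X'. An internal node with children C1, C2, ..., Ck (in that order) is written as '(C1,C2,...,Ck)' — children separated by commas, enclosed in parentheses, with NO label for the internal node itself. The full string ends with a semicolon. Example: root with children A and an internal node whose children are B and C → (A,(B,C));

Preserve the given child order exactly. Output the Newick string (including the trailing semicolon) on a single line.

internal I4 with children ['I3', 'R']
  internal I3 with children ['I0', 'I2']
    internal I0 with children ['B', 'S', 'C', 'A']
      leaf 'B' → 'B'
      leaf 'S' → 'S'
      leaf 'C' → 'C'
      leaf 'A' → 'A'
    → '(B,S,C,A)'
    internal I2 with children ['W', 'I1', 'T', 'X']
      leaf 'W' → 'W'
      internal I1 with children ['N', 'Y', 'E']
        leaf 'N' → 'N'
        leaf 'Y' → 'Y'
        leaf 'E' → 'E'
      → '(N,Y,E)'
      leaf 'T' → 'T'
      leaf 'X' → 'X'
    → '(W,(N,Y,E),T,X)'
  → '((B,S,C,A),(W,(N,Y,E),T,X))'
  leaf 'R' → 'R'
→ '(((B,S,C,A),(W,(N,Y,E),T,X)),R)'
Final: (((B,S,C,A),(W,(N,Y,E),T,X)),R);

Answer: (((B,S,C,A),(W,(N,Y,E),T,X)),R);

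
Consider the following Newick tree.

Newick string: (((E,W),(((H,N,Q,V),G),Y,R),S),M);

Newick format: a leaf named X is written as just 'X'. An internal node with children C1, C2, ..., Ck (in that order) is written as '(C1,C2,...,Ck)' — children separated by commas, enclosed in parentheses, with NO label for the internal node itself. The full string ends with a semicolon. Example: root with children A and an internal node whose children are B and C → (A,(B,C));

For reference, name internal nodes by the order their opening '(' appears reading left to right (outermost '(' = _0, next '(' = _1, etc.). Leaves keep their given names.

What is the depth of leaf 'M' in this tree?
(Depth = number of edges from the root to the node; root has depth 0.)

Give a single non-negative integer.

Newick: (((E,W),(((H,N,Q,V),G),Y,R),S),M);
Naming internals by '(' encounter order: outermost '(' = _0, next = _1, ...
Query node: M
Path from root: _0 -> M
Depth of M: 1 (number of edges from root)

Answer: 1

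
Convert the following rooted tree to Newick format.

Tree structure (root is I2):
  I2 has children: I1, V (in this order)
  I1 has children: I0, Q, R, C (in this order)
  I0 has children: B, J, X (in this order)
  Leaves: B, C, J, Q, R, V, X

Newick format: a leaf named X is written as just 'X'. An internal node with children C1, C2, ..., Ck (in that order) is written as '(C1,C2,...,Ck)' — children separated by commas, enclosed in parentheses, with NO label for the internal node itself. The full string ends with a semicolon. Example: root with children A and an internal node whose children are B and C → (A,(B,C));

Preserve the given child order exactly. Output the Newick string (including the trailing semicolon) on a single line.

internal I2 with children ['I1', 'V']
  internal I1 with children ['I0', 'Q', 'R', 'C']
    internal I0 with children ['B', 'J', 'X']
      leaf 'B' → 'B'
      leaf 'J' → 'J'
      leaf 'X' → 'X'
    → '(B,J,X)'
    leaf 'Q' → 'Q'
    leaf 'R' → 'R'
    leaf 'C' → 'C'
  → '((B,J,X),Q,R,C)'
  leaf 'V' → 'V'
→ '(((B,J,X),Q,R,C),V)'
Final: (((B,J,X),Q,R,C),V);

Answer: (((B,J,X),Q,R,C),V);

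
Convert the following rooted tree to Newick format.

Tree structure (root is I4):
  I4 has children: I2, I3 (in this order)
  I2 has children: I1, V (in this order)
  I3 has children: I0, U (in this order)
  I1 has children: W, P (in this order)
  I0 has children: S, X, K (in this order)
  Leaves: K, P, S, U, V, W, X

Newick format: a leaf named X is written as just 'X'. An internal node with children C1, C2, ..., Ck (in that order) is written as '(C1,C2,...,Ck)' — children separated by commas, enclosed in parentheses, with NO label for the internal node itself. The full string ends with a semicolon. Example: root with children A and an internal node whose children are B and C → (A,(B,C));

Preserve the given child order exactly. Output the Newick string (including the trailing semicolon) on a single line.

internal I4 with children ['I2', 'I3']
  internal I2 with children ['I1', 'V']
    internal I1 with children ['W', 'P']
      leaf 'W' → 'W'
      leaf 'P' → 'P'
    → '(W,P)'
    leaf 'V' → 'V'
  → '((W,P),V)'
  internal I3 with children ['I0', 'U']
    internal I0 with children ['S', 'X', 'K']
      leaf 'S' → 'S'
      leaf 'X' → 'X'
      leaf 'K' → 'K'
    → '(S,X,K)'
    leaf 'U' → 'U'
  → '((S,X,K),U)'
→ '(((W,P),V),((S,X,K),U))'
Final: (((W,P),V),((S,X,K),U));

Answer: (((W,P),V),((S,X,K),U));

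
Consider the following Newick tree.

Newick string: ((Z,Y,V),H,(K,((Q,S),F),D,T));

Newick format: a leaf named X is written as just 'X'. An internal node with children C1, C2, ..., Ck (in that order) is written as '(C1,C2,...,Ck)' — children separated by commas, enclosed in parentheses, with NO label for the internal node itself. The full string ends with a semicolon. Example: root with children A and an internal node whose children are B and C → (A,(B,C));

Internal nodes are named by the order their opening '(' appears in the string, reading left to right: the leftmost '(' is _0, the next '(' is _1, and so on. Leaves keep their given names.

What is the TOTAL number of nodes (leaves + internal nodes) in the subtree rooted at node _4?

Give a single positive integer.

Newick: ((Z,Y,V),H,(K,((Q,S),F),D,T));
Locate _4: it is the '(' at position 15 (the 5th '(' reading left to right).
Query: subtree rooted at _4
_4: subtree_size = 1 + 2
  Q: subtree_size = 1 + 0
  S: subtree_size = 1 + 0
Total subtree size of _4: 3

Answer: 3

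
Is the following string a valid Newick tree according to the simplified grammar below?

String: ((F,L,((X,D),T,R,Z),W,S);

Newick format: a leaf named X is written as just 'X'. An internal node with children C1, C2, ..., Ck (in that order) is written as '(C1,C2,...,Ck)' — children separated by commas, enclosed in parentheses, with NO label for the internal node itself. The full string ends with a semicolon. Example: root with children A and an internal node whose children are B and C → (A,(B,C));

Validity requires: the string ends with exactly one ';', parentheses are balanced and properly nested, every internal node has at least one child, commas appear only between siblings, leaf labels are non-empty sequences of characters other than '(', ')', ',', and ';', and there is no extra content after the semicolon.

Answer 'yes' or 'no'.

Input: ((F,L,((X,D),T,R,Z),W,S);
Paren balance: 4 '(' vs 3 ')' MISMATCH
Ends with single ';': True
Full parse: FAILS (expected , or ) at pos 24)
Valid: False

Answer: no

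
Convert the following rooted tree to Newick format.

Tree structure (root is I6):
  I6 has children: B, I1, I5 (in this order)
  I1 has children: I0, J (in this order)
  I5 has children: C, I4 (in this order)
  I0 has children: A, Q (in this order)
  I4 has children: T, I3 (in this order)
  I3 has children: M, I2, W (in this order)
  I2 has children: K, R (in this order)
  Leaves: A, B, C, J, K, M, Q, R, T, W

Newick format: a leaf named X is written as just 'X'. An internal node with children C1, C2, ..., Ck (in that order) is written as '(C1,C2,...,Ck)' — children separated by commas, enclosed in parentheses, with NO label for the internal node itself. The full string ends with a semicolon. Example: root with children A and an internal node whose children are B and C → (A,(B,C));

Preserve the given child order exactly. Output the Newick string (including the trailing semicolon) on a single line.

Answer: (B,((A,Q),J),(C,(T,(M,(K,R),W))));

Derivation:
internal I6 with children ['B', 'I1', 'I5']
  leaf 'B' → 'B'
  internal I1 with children ['I0', 'J']
    internal I0 with children ['A', 'Q']
      leaf 'A' → 'A'
      leaf 'Q' → 'Q'
    → '(A,Q)'
    leaf 'J' → 'J'
  → '((A,Q),J)'
  internal I5 with children ['C', 'I4']
    leaf 'C' → 'C'
    internal I4 with children ['T', 'I3']
      leaf 'T' → 'T'
      internal I3 with children ['M', 'I2', 'W']
        leaf 'M' → 'M'
        internal I2 with children ['K', 'R']
          leaf 'K' → 'K'
          leaf 'R' → 'R'
        → '(K,R)'
        leaf 'W' → 'W'
      → '(M,(K,R),W)'
    → '(T,(M,(K,R),W))'
  → '(C,(T,(M,(K,R),W)))'
→ '(B,((A,Q),J),(C,(T,(M,(K,R),W))))'
Final: (B,((A,Q),J),(C,(T,(M,(K,R),W))));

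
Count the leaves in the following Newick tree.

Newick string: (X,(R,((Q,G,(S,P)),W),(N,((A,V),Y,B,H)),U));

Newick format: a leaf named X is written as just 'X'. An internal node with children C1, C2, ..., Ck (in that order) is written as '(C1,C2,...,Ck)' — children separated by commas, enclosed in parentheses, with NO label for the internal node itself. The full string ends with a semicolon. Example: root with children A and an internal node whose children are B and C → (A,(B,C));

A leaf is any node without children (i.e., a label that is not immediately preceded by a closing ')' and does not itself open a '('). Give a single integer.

Newick: (X,(R,((Q,G,(S,P)),W),(N,((A,V),Y,B,H)),U));
Scan left-to-right; a leaf is any maximal label run not followed by '(':
  pos 1: leaf 'X' → count = 1
  pos 4: leaf 'R' → count = 2
  pos 8: leaf 'Q' → count = 3
  pos 10: leaf 'G' → count = 4
  pos 13: leaf 'S' → count = 5
  pos 15: leaf 'P' → count = 6
  pos 19: leaf 'W' → count = 7
  pos 23: leaf 'N' → count = 8
  pos 27: leaf 'A' → count = 9
  pos 29: leaf 'V' → count = 10
  pos 32: leaf 'Y' → count = 11
  pos 34: leaf 'B' → count = 12
  pos 36: leaf 'H' → count = 13
  pos 40: leaf 'U' → count = 14
Total leaves: 14

Answer: 14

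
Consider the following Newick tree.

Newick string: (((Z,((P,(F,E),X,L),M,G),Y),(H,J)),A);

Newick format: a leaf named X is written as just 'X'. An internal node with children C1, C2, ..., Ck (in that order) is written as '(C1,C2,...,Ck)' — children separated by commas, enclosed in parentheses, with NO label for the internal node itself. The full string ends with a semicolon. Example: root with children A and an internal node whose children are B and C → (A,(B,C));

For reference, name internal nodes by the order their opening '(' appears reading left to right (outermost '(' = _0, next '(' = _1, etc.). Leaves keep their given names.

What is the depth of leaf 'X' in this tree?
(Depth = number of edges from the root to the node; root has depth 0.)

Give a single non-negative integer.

Newick: (((Z,((P,(F,E),X,L),M,G),Y),(H,J)),A);
Naming internals by '(' encounter order: outermost '(' = _0, next = _1, ...
Query node: X
Path from root: _0 -> _1 -> _2 -> _3 -> _4 -> X
Depth of X: 5 (number of edges from root)

Answer: 5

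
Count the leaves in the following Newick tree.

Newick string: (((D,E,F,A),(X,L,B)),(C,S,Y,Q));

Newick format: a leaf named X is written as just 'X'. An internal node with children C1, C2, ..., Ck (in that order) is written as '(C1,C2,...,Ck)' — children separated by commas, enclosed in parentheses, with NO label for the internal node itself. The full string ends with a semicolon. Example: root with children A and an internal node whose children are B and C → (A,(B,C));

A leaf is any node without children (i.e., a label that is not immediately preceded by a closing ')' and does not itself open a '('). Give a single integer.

Answer: 11

Derivation:
Newick: (((D,E,F,A),(X,L,B)),(C,S,Y,Q));
Scan left-to-right; a leaf is any maximal label run not followed by '(':
  pos 3: leaf 'D' → count = 1
  pos 5: leaf 'E' → count = 2
  pos 7: leaf 'F' → count = 3
  pos 9: leaf 'A' → count = 4
  pos 13: leaf 'X' → count = 5
  pos 15: leaf 'L' → count = 6
  pos 17: leaf 'B' → count = 7
  pos 22: leaf 'C' → count = 8
  pos 24: leaf 'S' → count = 9
  pos 26: leaf 'Y' → count = 10
  pos 28: leaf 'Q' → count = 11
Total leaves: 11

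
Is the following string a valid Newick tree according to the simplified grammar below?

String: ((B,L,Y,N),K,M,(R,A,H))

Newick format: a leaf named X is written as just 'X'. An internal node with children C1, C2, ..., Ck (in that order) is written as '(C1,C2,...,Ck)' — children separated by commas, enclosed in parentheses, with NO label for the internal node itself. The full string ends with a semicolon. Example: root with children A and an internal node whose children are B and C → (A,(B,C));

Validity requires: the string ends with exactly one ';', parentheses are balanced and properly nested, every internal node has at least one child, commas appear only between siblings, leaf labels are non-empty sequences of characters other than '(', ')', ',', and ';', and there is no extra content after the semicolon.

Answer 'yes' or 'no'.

Input: ((B,L,Y,N),K,M,(R,A,H))
Paren balance: 3 '(' vs 3 ')' OK
Ends with single ';': False
Full parse: FAILS (must end with ;)
Valid: False

Answer: no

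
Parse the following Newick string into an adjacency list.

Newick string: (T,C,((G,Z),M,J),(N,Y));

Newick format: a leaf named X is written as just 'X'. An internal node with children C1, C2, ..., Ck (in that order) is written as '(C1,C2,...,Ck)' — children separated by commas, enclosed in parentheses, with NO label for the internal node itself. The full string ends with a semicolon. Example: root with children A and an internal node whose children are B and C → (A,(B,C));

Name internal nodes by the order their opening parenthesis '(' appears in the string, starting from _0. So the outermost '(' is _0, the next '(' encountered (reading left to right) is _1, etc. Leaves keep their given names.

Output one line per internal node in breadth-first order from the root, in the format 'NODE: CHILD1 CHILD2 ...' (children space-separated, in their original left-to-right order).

Answer: _0: T C _1 _3
_1: _2 M J
_3: N Y
_2: G Z

Derivation:
Input: (T,C,((G,Z),M,J),(N,Y));
Scanning left-to-right, naming '(' by encounter order:
  pos 0: '(' -> open internal node _0 (depth 1)
  pos 5: '(' -> open internal node _1 (depth 2)
  pos 6: '(' -> open internal node _2 (depth 3)
  pos 10: ')' -> close internal node _2 (now at depth 2)
  pos 15: ')' -> close internal node _1 (now at depth 1)
  pos 17: '(' -> open internal node _3 (depth 2)
  pos 21: ')' -> close internal node _3 (now at depth 1)
  pos 22: ')' -> close internal node _0 (now at depth 0)
Total internal nodes: 4
BFS adjacency from root:
  _0: T C _1 _3
  _1: _2 M J
  _3: N Y
  _2: G Z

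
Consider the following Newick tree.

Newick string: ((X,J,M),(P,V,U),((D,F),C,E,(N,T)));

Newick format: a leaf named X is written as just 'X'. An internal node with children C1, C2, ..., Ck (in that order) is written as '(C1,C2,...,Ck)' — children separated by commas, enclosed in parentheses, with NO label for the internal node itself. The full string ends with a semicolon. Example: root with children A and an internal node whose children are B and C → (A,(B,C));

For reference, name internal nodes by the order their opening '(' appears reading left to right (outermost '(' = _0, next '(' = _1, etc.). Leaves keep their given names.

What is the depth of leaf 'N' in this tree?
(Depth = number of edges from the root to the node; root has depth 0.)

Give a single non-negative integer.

Answer: 3

Derivation:
Newick: ((X,J,M),(P,V,U),((D,F),C,E,(N,T)));
Naming internals by '(' encounter order: outermost '(' = _0, next = _1, ...
Query node: N
Path from root: _0 -> _3 -> _5 -> N
Depth of N: 3 (number of edges from root)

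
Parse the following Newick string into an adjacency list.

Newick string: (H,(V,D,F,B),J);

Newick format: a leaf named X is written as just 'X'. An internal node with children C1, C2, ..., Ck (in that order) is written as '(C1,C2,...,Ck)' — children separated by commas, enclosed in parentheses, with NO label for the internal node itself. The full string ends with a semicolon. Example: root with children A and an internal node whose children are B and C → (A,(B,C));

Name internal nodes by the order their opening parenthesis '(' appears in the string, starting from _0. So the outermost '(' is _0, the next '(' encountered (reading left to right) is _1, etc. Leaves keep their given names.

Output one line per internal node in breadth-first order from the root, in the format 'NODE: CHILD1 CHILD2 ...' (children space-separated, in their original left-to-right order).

Input: (H,(V,D,F,B),J);
Scanning left-to-right, naming '(' by encounter order:
  pos 0: '(' -> open internal node _0 (depth 1)
  pos 3: '(' -> open internal node _1 (depth 2)
  pos 11: ')' -> close internal node _1 (now at depth 1)
  pos 14: ')' -> close internal node _0 (now at depth 0)
Total internal nodes: 2
BFS adjacency from root:
  _0: H _1 J
  _1: V D F B

Answer: _0: H _1 J
_1: V D F B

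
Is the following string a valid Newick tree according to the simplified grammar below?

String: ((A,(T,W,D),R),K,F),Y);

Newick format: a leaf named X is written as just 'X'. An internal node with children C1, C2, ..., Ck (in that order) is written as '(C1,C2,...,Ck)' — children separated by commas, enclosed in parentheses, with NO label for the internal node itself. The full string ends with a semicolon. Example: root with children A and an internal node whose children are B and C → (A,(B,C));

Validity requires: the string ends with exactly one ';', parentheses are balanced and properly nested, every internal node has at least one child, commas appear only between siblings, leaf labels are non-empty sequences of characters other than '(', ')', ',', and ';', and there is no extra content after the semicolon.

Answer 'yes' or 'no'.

Answer: no

Derivation:
Input: ((A,(T,W,D),R),K,F),Y);
Paren balance: 3 '(' vs 4 ')' MISMATCH
Ends with single ';': True
Full parse: FAILS (extra content after tree at pos 19)
Valid: False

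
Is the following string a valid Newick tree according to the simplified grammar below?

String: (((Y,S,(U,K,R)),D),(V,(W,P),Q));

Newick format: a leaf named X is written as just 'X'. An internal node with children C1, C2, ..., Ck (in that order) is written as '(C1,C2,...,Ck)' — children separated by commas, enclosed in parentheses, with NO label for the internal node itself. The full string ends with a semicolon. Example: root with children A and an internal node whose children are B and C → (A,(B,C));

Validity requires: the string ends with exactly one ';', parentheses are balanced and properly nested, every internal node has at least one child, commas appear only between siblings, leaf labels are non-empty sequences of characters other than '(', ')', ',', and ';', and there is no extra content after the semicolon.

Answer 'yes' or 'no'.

Answer: yes

Derivation:
Input: (((Y,S,(U,K,R)),D),(V,(W,P),Q));
Paren balance: 6 '(' vs 6 ')' OK
Ends with single ';': True
Full parse: OK
Valid: True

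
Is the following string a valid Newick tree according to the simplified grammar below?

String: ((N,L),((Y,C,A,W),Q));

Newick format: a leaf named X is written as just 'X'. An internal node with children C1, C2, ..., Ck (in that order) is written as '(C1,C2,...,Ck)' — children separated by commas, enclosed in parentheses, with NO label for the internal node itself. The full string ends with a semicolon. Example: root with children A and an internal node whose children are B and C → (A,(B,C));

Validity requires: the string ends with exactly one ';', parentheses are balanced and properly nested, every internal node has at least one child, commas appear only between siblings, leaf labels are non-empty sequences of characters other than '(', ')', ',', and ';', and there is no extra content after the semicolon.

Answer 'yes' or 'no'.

Input: ((N,L),((Y,C,A,W),Q));
Paren balance: 4 '(' vs 4 ')' OK
Ends with single ';': True
Full parse: OK
Valid: True

Answer: yes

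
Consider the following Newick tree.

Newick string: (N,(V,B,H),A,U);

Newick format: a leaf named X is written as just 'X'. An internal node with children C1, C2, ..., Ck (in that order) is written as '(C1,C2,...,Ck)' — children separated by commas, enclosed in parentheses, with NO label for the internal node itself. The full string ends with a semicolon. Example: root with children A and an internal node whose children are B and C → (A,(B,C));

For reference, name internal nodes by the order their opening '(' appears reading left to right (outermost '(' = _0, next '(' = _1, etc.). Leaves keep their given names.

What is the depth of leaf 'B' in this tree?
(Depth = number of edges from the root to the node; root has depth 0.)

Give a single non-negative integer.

Answer: 2

Derivation:
Newick: (N,(V,B,H),A,U);
Naming internals by '(' encounter order: outermost '(' = _0, next = _1, ...
Query node: B
Path from root: _0 -> _1 -> B
Depth of B: 2 (number of edges from root)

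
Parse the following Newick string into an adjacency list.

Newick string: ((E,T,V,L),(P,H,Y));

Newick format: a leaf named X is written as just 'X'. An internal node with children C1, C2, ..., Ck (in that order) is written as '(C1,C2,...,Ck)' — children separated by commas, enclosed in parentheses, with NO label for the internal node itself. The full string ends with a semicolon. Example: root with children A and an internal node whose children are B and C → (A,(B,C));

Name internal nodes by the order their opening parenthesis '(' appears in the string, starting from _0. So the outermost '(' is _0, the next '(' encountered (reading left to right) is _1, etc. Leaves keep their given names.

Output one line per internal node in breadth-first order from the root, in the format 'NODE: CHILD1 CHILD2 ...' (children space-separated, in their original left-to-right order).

Answer: _0: _1 _2
_1: E T V L
_2: P H Y

Derivation:
Input: ((E,T,V,L),(P,H,Y));
Scanning left-to-right, naming '(' by encounter order:
  pos 0: '(' -> open internal node _0 (depth 1)
  pos 1: '(' -> open internal node _1 (depth 2)
  pos 9: ')' -> close internal node _1 (now at depth 1)
  pos 11: '(' -> open internal node _2 (depth 2)
  pos 17: ')' -> close internal node _2 (now at depth 1)
  pos 18: ')' -> close internal node _0 (now at depth 0)
Total internal nodes: 3
BFS adjacency from root:
  _0: _1 _2
  _1: E T V L
  _2: P H Y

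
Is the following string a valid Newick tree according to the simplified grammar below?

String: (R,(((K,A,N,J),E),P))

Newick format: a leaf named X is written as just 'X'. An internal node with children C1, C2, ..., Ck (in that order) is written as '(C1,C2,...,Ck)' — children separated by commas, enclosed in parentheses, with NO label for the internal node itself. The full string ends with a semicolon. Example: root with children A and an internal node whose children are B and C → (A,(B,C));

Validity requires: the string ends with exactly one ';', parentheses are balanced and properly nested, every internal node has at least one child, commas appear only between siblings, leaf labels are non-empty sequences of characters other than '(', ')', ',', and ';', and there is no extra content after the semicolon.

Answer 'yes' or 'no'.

Answer: no

Derivation:
Input: (R,(((K,A,N,J),E),P))
Paren balance: 4 '(' vs 4 ')' OK
Ends with single ';': False
Full parse: FAILS (must end with ;)
Valid: False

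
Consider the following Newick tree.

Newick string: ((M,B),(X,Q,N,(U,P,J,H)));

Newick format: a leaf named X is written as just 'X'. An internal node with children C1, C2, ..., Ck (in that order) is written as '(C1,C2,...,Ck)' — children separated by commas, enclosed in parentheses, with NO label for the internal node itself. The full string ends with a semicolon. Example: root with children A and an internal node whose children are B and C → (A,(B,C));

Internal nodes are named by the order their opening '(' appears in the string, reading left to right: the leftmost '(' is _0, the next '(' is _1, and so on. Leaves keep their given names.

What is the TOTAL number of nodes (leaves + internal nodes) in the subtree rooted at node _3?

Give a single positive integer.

Answer: 5

Derivation:
Newick: ((M,B),(X,Q,N,(U,P,J,H)));
Locate _3: it is the '(' at position 14 (the 4th '(' reading left to right).
Query: subtree rooted at _3
_3: subtree_size = 1 + 4
  U: subtree_size = 1 + 0
  P: subtree_size = 1 + 0
  J: subtree_size = 1 + 0
  H: subtree_size = 1 + 0
Total subtree size of _3: 5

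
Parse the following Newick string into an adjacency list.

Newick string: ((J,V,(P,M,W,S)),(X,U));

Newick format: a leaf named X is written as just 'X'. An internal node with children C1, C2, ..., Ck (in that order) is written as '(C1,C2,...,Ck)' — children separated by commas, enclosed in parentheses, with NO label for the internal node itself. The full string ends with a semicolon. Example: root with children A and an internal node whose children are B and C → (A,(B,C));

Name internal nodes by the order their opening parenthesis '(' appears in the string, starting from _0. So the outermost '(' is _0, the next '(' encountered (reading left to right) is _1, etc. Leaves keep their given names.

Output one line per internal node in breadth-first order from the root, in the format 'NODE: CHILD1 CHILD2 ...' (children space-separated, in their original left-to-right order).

Input: ((J,V,(P,M,W,S)),(X,U));
Scanning left-to-right, naming '(' by encounter order:
  pos 0: '(' -> open internal node _0 (depth 1)
  pos 1: '(' -> open internal node _1 (depth 2)
  pos 6: '(' -> open internal node _2 (depth 3)
  pos 14: ')' -> close internal node _2 (now at depth 2)
  pos 15: ')' -> close internal node _1 (now at depth 1)
  pos 17: '(' -> open internal node _3 (depth 2)
  pos 21: ')' -> close internal node _3 (now at depth 1)
  pos 22: ')' -> close internal node _0 (now at depth 0)
Total internal nodes: 4
BFS adjacency from root:
  _0: _1 _3
  _1: J V _2
  _3: X U
  _2: P M W S

Answer: _0: _1 _3
_1: J V _2
_3: X U
_2: P M W S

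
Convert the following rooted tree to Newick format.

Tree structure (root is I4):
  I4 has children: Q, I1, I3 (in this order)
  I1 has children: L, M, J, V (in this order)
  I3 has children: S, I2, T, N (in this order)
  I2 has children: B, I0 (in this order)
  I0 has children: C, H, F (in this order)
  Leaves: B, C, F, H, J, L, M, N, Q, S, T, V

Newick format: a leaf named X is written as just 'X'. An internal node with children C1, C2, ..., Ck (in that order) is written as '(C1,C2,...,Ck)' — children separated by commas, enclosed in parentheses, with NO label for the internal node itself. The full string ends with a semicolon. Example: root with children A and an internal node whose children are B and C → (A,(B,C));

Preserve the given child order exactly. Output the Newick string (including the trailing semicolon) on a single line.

internal I4 with children ['Q', 'I1', 'I3']
  leaf 'Q' → 'Q'
  internal I1 with children ['L', 'M', 'J', 'V']
    leaf 'L' → 'L'
    leaf 'M' → 'M'
    leaf 'J' → 'J'
    leaf 'V' → 'V'
  → '(L,M,J,V)'
  internal I3 with children ['S', 'I2', 'T', 'N']
    leaf 'S' → 'S'
    internal I2 with children ['B', 'I0']
      leaf 'B' → 'B'
      internal I0 with children ['C', 'H', 'F']
        leaf 'C' → 'C'
        leaf 'H' → 'H'
        leaf 'F' → 'F'
      → '(C,H,F)'
    → '(B,(C,H,F))'
    leaf 'T' → 'T'
    leaf 'N' → 'N'
  → '(S,(B,(C,H,F)),T,N)'
→ '(Q,(L,M,J,V),(S,(B,(C,H,F)),T,N))'
Final: (Q,(L,M,J,V),(S,(B,(C,H,F)),T,N));

Answer: (Q,(L,M,J,V),(S,(B,(C,H,F)),T,N));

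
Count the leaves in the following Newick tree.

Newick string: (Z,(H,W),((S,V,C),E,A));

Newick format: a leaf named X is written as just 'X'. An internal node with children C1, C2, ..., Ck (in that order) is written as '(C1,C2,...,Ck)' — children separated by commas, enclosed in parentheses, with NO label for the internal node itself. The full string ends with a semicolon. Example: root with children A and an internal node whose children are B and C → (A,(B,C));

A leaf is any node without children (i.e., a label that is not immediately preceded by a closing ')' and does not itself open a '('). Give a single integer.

Newick: (Z,(H,W),((S,V,C),E,A));
Scan left-to-right; a leaf is any maximal label run not followed by '(':
  pos 1: leaf 'Z' → count = 1
  pos 4: leaf 'H' → count = 2
  pos 6: leaf 'W' → count = 3
  pos 11: leaf 'S' → count = 4
  pos 13: leaf 'V' → count = 5
  pos 15: leaf 'C' → count = 6
  pos 18: leaf 'E' → count = 7
  pos 20: leaf 'A' → count = 8
Total leaves: 8

Answer: 8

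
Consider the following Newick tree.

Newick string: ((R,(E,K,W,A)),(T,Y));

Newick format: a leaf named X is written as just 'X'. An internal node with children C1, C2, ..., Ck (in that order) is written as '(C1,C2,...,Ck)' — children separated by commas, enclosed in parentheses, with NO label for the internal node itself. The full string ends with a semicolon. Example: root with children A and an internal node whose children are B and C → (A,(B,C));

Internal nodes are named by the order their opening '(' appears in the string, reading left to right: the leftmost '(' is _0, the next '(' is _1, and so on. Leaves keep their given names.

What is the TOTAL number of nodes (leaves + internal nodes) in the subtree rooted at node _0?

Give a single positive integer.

Newick: ((R,(E,K,W,A)),(T,Y));
Locate _0: it is the '(' at position 0 (the 1st '(' reading left to right).
Query: subtree rooted at _0
_0: subtree_size = 1 + 10
  _1: subtree_size = 1 + 6
    R: subtree_size = 1 + 0
    _2: subtree_size = 1 + 4
      E: subtree_size = 1 + 0
      K: subtree_size = 1 + 0
      W: subtree_size = 1 + 0
      A: subtree_size = 1 + 0
  _3: subtree_size = 1 + 2
    T: subtree_size = 1 + 0
    Y: subtree_size = 1 + 0
Total subtree size of _0: 11

Answer: 11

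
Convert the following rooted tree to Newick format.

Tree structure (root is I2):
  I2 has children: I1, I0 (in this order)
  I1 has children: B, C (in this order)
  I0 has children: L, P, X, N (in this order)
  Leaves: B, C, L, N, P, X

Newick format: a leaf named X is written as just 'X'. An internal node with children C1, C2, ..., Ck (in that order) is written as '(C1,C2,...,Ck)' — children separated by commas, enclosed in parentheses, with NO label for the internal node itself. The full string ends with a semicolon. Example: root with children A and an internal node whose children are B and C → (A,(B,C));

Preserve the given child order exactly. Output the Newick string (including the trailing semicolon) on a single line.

Answer: ((B,C),(L,P,X,N));

Derivation:
internal I2 with children ['I1', 'I0']
  internal I1 with children ['B', 'C']
    leaf 'B' → 'B'
    leaf 'C' → 'C'
  → '(B,C)'
  internal I0 with children ['L', 'P', 'X', 'N']
    leaf 'L' → 'L'
    leaf 'P' → 'P'
    leaf 'X' → 'X'
    leaf 'N' → 'N'
  → '(L,P,X,N)'
→ '((B,C),(L,P,X,N))'
Final: ((B,C),(L,P,X,N));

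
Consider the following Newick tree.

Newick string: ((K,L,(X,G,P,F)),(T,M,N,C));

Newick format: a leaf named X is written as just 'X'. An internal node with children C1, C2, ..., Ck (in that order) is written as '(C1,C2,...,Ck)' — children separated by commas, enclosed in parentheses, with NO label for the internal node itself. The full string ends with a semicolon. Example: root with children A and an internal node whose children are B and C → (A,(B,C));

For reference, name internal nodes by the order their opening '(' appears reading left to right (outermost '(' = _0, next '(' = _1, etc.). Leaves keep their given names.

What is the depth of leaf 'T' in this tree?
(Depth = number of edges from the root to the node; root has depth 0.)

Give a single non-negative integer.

Answer: 2

Derivation:
Newick: ((K,L,(X,G,P,F)),(T,M,N,C));
Naming internals by '(' encounter order: outermost '(' = _0, next = _1, ...
Query node: T
Path from root: _0 -> _3 -> T
Depth of T: 2 (number of edges from root)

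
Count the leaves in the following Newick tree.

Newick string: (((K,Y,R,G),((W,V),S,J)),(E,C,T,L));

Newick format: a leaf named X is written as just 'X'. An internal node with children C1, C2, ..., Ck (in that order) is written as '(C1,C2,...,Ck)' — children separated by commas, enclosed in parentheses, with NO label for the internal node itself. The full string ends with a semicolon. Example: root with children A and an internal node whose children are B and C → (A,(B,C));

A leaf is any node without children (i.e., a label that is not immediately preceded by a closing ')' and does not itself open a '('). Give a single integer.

Newick: (((K,Y,R,G),((W,V),S,J)),(E,C,T,L));
Scan left-to-right; a leaf is any maximal label run not followed by '(':
  pos 3: leaf 'K' → count = 1
  pos 5: leaf 'Y' → count = 2
  pos 7: leaf 'R' → count = 3
  pos 9: leaf 'G' → count = 4
  pos 14: leaf 'W' → count = 5
  pos 16: leaf 'V' → count = 6
  pos 19: leaf 'S' → count = 7
  pos 21: leaf 'J' → count = 8
  pos 26: leaf 'E' → count = 9
  pos 28: leaf 'C' → count = 10
  pos 30: leaf 'T' → count = 11
  pos 32: leaf 'L' → count = 12
Total leaves: 12

Answer: 12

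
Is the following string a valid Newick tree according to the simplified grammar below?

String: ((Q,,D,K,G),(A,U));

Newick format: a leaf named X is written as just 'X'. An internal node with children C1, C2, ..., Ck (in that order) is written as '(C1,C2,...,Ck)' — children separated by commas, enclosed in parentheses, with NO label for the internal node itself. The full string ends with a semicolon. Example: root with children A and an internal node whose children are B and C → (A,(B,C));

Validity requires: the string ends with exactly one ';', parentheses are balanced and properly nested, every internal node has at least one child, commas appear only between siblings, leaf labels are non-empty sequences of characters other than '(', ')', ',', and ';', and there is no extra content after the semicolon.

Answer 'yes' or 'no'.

Answer: no

Derivation:
Input: ((Q,,D,K,G),(A,U));
Paren balance: 3 '(' vs 3 ')' OK
Ends with single ';': True
Full parse: FAILS (empty leaf label at pos 4)
Valid: False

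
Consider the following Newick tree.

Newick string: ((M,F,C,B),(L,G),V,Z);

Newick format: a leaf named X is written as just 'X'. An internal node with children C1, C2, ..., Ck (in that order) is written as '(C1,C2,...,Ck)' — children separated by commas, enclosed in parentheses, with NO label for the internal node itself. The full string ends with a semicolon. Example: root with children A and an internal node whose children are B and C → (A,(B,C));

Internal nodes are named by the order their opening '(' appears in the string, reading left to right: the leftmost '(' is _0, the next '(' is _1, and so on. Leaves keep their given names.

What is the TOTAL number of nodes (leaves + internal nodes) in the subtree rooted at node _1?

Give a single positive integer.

Newick: ((M,F,C,B),(L,G),V,Z);
Locate _1: it is the '(' at position 1 (the 2nd '(' reading left to right).
Query: subtree rooted at _1
_1: subtree_size = 1 + 4
  M: subtree_size = 1 + 0
  F: subtree_size = 1 + 0
  C: subtree_size = 1 + 0
  B: subtree_size = 1 + 0
Total subtree size of _1: 5

Answer: 5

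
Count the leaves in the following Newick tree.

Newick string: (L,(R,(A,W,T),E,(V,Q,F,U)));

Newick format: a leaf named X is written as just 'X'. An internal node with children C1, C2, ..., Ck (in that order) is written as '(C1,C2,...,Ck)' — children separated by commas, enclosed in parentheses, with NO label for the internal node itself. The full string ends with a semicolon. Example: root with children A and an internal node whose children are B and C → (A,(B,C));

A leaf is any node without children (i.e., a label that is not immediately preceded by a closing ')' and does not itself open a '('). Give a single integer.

Answer: 10

Derivation:
Newick: (L,(R,(A,W,T),E,(V,Q,F,U)));
Scan left-to-right; a leaf is any maximal label run not followed by '(':
  pos 1: leaf 'L' → count = 1
  pos 4: leaf 'R' → count = 2
  pos 7: leaf 'A' → count = 3
  pos 9: leaf 'W' → count = 4
  pos 11: leaf 'T' → count = 5
  pos 14: leaf 'E' → count = 6
  pos 17: leaf 'V' → count = 7
  pos 19: leaf 'Q' → count = 8
  pos 21: leaf 'F' → count = 9
  pos 23: leaf 'U' → count = 10
Total leaves: 10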